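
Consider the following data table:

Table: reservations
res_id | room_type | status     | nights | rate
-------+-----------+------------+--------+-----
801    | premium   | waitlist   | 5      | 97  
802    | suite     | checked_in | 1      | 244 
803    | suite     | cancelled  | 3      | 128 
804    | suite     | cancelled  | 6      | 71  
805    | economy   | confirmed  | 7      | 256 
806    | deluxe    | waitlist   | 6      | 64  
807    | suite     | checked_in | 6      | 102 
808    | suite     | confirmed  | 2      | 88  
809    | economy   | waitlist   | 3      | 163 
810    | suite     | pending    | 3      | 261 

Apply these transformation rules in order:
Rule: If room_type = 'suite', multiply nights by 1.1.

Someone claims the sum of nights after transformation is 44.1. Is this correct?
Yes, the result is correct.

Step 1: Calculate the correct sum after transformation
Step 2: Apply multiplier 1.1 to records where room_type = 'suite'
Step 3: Correct result = 44.1
Step 4: Claimed result = 44.1
Step 5: 44.1 = 44.1 ✓
Conclusion: The claimed result is correct.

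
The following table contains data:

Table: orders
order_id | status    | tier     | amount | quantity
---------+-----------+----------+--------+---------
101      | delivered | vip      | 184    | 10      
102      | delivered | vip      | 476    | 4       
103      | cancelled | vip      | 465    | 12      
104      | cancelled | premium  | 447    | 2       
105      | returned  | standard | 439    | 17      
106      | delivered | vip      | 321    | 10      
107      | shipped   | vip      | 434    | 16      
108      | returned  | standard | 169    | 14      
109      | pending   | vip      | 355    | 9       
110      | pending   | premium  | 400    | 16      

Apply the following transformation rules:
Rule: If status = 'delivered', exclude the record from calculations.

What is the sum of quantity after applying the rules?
86

Step 1: Identify records where status = 'delivered'
Step 2: The excluded records sum to 24
Step 3: Original total quantity = 110
Step 4: Remaining total = 110 - 24 = 86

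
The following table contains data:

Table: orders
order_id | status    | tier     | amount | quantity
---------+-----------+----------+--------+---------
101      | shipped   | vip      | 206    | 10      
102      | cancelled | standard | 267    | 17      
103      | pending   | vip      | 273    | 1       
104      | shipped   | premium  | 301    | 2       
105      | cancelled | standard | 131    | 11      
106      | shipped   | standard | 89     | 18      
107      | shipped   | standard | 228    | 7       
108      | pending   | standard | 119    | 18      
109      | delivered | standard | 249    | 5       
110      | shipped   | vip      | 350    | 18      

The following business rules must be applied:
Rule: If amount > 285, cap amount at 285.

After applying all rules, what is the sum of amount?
2132

Step 1: 2 records have amount > 285
Step 2: These records originally summed to 651
Step 3: After capping: 2 × 285 = 570
Step 4: Unaffected records sum: 1562
Step 5: Final sum = 570 + 1562 = 2132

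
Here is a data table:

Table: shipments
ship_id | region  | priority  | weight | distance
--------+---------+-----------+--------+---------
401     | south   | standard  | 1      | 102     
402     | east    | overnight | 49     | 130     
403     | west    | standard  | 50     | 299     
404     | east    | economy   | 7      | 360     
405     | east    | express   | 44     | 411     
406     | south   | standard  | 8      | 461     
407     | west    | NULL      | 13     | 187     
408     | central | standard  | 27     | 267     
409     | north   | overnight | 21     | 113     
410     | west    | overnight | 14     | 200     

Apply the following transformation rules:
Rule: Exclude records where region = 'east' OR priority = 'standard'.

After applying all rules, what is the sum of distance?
500

Step 1: Find records where region = 'east' OR priority = 'standard'
Step 2: 7 records match, summing to 2030
Step 3: Original sum: 2530
Step 4: Remaining sum = 2530 - 2030 = 500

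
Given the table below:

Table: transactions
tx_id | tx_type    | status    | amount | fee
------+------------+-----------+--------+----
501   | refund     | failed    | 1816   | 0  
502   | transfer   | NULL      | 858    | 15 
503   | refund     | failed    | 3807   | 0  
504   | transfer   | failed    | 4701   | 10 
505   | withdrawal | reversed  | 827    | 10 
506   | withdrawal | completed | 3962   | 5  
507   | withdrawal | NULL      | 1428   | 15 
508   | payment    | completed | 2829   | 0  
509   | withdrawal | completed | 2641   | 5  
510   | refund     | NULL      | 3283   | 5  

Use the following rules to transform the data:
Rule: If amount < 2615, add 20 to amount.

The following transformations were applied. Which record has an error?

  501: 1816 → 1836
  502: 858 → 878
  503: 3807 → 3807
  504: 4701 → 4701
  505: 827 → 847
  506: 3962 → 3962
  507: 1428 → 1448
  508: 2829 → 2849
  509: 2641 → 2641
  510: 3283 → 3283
Record 508 has an error. The correct transformed value should be 2829, not 2849.

Step 1: Check each record against the rule
Step 2: Record 508 has amount = 2829
Step 3: Since 2829 >= 2615, the bonus should not have been applied
Step 4: Correct value = 2829, but claimed value = 2849
Conclusion: Record 508 has the error.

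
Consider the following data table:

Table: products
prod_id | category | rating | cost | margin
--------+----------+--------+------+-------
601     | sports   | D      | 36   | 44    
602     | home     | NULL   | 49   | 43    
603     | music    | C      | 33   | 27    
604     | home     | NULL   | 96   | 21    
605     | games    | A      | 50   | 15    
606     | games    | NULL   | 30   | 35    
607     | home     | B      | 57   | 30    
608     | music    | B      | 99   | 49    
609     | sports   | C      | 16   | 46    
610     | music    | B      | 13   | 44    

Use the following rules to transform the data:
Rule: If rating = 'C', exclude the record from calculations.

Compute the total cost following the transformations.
430

Step 1: Identify records where rating = 'C'
Step 2: The excluded records sum to 49
Step 3: Original total cost = 479
Step 4: Remaining total = 479 - 49 = 430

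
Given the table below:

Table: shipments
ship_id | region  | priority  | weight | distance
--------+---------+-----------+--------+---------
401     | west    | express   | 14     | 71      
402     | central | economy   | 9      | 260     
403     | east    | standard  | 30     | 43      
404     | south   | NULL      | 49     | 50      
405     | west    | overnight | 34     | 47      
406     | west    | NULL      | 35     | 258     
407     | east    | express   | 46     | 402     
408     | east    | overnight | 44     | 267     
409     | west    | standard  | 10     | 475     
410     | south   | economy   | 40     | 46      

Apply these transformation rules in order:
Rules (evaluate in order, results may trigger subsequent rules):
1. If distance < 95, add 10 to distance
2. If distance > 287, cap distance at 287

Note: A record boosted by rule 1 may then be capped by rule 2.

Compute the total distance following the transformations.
1666

Step 1: Apply rule 1 to records with distance < 95
  - 5 records get bonus of 10
  - Of these, 0 records then exceed 287 and get capped
Step 2: Apply rule 2 to records with distance > 287
  - 2 records (original) are capped
Step 3: Calculate final sum = 1666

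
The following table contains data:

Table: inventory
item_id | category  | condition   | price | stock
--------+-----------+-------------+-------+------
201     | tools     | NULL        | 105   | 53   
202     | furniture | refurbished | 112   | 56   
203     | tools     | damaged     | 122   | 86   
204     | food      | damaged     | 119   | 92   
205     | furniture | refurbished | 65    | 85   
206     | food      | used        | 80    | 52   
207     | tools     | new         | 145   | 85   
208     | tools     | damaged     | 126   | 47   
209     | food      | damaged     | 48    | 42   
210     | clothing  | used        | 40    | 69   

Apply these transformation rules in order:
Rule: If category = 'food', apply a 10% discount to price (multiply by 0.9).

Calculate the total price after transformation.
937.3

Step 1: Records with category = 'food' have total price = 247
Step 2: Apply multiplier: 247 × 0.9 = 222.3
Step 3: Other records total: 715
Step 4: Final sum = 222.3 + 715 = 937.3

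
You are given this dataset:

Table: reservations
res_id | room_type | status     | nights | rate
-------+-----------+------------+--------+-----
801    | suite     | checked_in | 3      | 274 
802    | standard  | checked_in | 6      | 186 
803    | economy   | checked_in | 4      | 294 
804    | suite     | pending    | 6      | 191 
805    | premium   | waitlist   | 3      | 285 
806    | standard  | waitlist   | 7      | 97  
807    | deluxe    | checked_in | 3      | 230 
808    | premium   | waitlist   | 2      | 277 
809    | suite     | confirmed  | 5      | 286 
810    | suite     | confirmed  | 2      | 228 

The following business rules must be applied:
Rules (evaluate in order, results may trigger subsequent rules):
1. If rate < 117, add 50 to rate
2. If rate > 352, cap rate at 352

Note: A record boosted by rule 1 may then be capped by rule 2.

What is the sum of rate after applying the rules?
2398

Step 1: Apply rule 1 to records with rate < 117
  - 1 records get bonus of 50
  - Of these, 0 records then exceed 352 and get capped
Step 2: Apply rule 2 to records with rate > 352
  - 0 records (original) are capped
Step 3: Calculate final sum = 2398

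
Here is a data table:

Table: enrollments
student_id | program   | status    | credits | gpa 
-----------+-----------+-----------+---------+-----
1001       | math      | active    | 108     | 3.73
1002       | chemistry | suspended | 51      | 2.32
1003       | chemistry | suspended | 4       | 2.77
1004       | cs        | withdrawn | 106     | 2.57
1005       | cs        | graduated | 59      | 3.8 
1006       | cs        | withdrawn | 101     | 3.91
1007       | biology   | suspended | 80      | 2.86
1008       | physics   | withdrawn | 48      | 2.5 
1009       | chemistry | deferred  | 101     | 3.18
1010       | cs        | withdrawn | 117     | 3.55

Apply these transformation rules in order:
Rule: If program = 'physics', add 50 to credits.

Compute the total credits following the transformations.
825

Step 1: Count records where program = 'physics': 1
Step 2: Total bonus added: 1 × 50 = 50
Step 3: Original sum of credits: 775
Step 4: Final sum = 775 + 50 = 825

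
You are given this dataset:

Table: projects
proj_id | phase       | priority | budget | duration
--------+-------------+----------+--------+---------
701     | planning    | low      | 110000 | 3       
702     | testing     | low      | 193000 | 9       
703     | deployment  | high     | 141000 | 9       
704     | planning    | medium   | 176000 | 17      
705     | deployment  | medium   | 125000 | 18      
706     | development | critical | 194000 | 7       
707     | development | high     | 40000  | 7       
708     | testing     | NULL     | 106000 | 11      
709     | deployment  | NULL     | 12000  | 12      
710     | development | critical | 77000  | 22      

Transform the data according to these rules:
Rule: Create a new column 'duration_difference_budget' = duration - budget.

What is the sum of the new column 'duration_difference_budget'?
-1173885

Step 1: For each record, compute duration - budget
Example calculations:
  3 - 110000 = -109997
  9 - 193000 = -192991
  9 - 141000 = -140991
  ...
Step 2: Sum all derived values
Step 3: Total = -1173885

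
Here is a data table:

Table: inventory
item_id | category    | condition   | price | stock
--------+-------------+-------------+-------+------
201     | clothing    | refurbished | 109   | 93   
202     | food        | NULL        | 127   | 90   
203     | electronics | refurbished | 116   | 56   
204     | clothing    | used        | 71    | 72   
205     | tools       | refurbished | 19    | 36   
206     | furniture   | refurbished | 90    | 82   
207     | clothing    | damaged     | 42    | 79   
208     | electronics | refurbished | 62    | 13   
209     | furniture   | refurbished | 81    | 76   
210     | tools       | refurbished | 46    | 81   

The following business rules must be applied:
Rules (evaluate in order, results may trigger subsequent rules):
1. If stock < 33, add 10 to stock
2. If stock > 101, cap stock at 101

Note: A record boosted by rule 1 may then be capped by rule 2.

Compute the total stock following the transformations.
688

Step 1: Apply rule 1 to records with stock < 33
  - 1 records get bonus of 10
  - Of these, 0 records then exceed 101 and get capped
Step 2: Apply rule 2 to records with stock > 101
  - 0 records (original) are capped
Step 3: Calculate final sum = 688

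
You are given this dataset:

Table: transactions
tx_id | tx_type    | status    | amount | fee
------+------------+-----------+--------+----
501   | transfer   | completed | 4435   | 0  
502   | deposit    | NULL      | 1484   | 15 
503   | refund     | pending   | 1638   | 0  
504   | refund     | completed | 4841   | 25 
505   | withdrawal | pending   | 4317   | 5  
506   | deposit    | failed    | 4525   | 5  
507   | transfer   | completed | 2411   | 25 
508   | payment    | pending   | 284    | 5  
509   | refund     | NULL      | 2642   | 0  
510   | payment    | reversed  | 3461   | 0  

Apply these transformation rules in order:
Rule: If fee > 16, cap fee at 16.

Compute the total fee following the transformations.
62

Step 1: 2 records have fee > 16
Step 2: These records originally summed to 50
Step 3: After capping: 2 × 16 = 32
Step 4: Unaffected records sum: 30
Step 5: Final sum = 32 + 30 = 62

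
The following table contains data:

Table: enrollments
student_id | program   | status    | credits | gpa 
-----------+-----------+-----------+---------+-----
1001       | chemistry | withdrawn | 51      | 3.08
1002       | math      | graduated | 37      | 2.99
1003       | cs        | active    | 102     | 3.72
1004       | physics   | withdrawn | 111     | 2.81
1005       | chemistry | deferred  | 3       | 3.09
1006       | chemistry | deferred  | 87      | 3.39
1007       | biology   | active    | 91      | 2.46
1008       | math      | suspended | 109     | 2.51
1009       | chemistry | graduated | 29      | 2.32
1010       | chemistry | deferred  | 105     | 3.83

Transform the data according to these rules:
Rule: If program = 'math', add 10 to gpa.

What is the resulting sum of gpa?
50.2

Step 1: Count records where program = 'math': 2
Step 2: Total bonus added: 2 × 10 = 20
Step 3: Original sum of gpa: 30.2
Step 4: Final sum = 30.2 + 20 = 50.2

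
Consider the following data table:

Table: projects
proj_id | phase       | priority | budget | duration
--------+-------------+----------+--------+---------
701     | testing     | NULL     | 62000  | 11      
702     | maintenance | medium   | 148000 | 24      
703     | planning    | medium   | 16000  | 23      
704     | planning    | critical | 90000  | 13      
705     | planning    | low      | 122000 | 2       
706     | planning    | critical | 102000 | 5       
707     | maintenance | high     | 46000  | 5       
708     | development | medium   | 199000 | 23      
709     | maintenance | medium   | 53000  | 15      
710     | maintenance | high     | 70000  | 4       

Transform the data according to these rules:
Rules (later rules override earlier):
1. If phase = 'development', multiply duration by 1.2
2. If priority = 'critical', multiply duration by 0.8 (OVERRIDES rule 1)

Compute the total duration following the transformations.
126.0

Step 1: Rule 2 takes priority for records with priority = 'critical'
  - 2 records: 18 × 0.8 = 14.4
Step 2: Rule 1 applies to remaining records with phase = 'development'
  - 1 records: 23 × 1.2 = 27.6
Step 3: Other records unchanged: 84
Step 4: Final sum = 14.4 + 27.6 + 84 = 126.0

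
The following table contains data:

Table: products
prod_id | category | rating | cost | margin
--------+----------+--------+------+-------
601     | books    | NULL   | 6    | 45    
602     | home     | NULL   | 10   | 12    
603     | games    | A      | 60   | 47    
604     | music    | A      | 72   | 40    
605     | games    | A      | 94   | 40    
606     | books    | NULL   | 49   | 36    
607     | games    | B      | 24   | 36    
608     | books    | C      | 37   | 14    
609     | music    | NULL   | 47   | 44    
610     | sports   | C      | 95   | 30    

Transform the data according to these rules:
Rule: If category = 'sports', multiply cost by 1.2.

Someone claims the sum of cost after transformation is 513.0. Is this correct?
Yes, the result is correct.

Step 1: Calculate the correct sum after transformation
Step 2: Apply multiplier 1.2 to records where category = 'sports'
Step 3: Correct result = 513.0
Step 4: Claimed result = 513.0
Step 5: 513.0 = 513.0 ✓
Conclusion: The claimed result is correct.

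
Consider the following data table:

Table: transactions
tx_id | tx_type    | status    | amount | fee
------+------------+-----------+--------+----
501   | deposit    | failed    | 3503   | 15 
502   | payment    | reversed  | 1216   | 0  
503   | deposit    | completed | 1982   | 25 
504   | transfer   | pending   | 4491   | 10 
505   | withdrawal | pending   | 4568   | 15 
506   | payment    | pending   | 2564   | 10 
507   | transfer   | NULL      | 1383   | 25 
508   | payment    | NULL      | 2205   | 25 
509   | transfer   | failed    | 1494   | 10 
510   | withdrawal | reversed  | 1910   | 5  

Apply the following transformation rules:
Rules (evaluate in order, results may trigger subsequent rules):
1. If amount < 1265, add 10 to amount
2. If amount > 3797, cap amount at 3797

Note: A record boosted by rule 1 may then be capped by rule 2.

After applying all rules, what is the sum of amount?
23861

Step 1: Apply rule 1 to records with amount < 1265
  - 1 records get bonus of 10
  - Of these, 0 records then exceed 3797 and get capped
Step 2: Apply rule 2 to records with amount > 3797
  - 2 records (original) are capped
Step 3: Calculate final sum = 23861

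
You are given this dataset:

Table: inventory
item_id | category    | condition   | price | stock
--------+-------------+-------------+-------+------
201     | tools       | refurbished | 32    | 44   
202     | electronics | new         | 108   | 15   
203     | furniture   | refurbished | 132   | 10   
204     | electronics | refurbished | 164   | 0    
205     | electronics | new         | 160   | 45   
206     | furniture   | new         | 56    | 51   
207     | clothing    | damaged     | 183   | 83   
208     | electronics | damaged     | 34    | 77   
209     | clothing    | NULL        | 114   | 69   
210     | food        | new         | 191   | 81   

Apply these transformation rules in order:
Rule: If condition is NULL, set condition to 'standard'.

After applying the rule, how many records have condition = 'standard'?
1

Step 1: Count records where condition IS NULL
Step 2: Found 1 records with NULL condition
Step 3: These records will have condition set to 'standard'
Step 4: Records already having condition = 'standard': 0
Step 5: Answer: 1 + 0 = 1 records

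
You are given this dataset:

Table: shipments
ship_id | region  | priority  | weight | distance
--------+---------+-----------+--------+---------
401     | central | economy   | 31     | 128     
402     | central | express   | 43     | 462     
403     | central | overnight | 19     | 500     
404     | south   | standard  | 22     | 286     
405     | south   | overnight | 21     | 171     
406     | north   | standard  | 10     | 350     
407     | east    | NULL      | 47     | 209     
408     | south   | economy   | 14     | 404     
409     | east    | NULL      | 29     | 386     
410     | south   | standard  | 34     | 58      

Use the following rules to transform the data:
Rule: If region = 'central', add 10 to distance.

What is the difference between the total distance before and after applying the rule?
30

Step 1: Original sum of distance = 2954
Step 2: 3 records have region = 'central'
Step 3: Each affected record changes by 10
Step 4: Total change = 3 × 10 = 30
Step 5: New sum = 2954 + 30 = 2984
Step 6: Difference = |2984 - 2954| = 30
        (Sum increased by 30)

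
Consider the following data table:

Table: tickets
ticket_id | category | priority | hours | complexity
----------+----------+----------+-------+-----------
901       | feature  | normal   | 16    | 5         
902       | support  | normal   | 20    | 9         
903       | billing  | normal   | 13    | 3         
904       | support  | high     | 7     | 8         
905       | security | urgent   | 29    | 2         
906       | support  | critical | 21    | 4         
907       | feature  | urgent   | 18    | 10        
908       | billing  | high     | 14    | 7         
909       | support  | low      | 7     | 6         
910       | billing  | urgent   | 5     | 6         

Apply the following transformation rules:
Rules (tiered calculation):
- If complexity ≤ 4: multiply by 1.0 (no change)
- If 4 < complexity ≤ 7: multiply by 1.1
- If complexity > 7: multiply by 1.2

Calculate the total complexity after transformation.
67.8

Step 1: Tier 1 (complexity ≤ 4): 3 records, sum = 9 × 1.0 = 9.0
Step 2: Tier 2 (4 < complexity ≤ 7): 4 records, sum = 24 × 1.1 = 26.4
Step 3: Tier 3 (complexity > 7): 3 records, sum = 27 × 1.2 = 32.4
Step 4: Final sum = 9.0 + 26.4 + 32.4 = 67.8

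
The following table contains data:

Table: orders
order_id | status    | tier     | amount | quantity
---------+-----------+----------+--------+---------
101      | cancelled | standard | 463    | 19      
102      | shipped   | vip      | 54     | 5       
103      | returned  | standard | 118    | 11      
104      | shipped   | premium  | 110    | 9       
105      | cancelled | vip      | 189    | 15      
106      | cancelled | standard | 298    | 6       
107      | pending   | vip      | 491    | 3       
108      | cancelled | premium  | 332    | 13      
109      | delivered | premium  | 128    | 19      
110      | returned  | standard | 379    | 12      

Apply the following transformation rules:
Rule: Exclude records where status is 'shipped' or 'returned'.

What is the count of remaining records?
6

Step 1: Count records to exclude
  - 2 (shipped) + 2 (returned) = 4 records
Step 2: Total records: 10
Step 3: Remaining = 10 - 4 = 6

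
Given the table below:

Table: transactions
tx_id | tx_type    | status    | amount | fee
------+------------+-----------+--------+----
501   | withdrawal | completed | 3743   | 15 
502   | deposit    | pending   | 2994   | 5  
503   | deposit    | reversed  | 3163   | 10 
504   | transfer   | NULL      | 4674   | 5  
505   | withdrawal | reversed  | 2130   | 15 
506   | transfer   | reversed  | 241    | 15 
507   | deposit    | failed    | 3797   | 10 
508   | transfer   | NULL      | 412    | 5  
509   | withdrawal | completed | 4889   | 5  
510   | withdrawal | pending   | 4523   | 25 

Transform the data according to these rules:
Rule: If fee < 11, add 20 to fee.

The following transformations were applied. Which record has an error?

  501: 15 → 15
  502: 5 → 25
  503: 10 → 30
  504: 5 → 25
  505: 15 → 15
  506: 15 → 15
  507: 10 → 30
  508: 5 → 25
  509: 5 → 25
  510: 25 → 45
Record 510 has an error. The correct transformed value should be 25, not 45.

Step 1: Check each record against the rule
Step 2: Record 510 has fee = 25
Step 3: Since 25 >= 11, the bonus should not have been applied
Step 4: Correct value = 25, but claimed value = 45
Conclusion: Record 510 has the error.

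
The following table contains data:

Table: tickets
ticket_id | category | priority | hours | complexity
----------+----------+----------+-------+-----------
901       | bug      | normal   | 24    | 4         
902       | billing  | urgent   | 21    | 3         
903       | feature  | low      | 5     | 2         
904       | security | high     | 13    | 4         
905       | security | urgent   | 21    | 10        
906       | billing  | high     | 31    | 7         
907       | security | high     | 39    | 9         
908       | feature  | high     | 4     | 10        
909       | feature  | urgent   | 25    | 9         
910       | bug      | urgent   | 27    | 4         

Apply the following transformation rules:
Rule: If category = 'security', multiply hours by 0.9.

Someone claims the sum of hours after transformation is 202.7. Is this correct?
Yes, the result is correct.

Step 1: Calculate the correct sum after transformation
Step 2: Apply multiplier 0.9 to records where category = 'security'
Step 3: Correct result = 202.7
Step 4: Claimed result = 202.7
Step 5: 202.7 = 202.7 ✓
Conclusion: The claimed result is correct.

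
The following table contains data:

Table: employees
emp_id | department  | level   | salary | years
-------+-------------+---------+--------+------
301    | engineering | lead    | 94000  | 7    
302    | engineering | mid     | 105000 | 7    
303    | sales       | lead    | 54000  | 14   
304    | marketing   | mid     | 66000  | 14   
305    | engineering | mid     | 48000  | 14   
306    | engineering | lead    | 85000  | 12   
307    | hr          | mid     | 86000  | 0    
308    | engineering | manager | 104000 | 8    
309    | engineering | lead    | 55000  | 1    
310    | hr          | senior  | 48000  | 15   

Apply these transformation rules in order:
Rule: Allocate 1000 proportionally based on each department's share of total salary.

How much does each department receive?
engineering: 659.06, hr: 179.87, marketing: 88.59, sales: 72.48

Step 1: Calculate total salary = 745000
Step 2: Calculate each department's proportion:
  engineering: 491000/745000 = 65.91% → 659.06
  hr: 134000/745000 = 17.99% → 179.87
  marketing: 66000/745000 = 8.86% → 88.59
  sales: 54000/745000 = 7.25% → 72.48
Step 3: Verify: sum of allocations ≈ 1000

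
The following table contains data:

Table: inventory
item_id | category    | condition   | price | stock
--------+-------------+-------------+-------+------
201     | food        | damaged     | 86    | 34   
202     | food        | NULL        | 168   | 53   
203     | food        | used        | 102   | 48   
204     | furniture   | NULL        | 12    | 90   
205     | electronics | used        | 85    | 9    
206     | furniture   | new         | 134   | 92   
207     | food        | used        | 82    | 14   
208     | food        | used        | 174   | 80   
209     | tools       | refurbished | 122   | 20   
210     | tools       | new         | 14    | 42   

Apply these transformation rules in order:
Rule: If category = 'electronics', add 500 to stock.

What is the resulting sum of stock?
982

Step 1: Count records where category = 'electronics': 1
Step 2: Total bonus added: 1 × 500 = 500
Step 3: Original sum of stock: 482
Step 4: Final sum = 482 + 500 = 982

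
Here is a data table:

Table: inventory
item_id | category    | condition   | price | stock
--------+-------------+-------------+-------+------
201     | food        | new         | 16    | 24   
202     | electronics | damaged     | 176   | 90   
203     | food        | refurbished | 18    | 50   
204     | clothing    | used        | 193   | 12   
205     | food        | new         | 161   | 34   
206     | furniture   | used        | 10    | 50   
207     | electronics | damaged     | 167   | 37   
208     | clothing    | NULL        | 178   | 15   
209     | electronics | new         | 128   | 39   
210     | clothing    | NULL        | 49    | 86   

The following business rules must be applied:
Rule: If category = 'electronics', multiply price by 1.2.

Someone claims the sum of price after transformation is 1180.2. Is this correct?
No, the correct result is 1190.2.

Step 1: Calculate the correct sum after transformation
Step 2: Apply multiplier 1.2 to records where category = 'electronics'
Step 3: Correct result = 1190.2
Step 4: Claimed result = 1180.2
Step 5: 1190.2 ≠ 1180.2
Conclusion: The claimed result is incorrect. The correct answer is 1190.2.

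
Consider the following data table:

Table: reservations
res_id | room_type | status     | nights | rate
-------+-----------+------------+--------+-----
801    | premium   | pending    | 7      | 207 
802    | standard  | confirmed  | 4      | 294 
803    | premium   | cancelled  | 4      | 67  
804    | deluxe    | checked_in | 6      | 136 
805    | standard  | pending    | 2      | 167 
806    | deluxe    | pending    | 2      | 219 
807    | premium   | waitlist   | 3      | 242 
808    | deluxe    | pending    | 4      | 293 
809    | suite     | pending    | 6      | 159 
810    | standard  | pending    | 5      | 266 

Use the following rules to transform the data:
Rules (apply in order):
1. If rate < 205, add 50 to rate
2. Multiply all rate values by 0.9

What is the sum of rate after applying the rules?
2025.0

Step 1: Apply Rule 1 - Add 50 to records with rate < 205
  - 4 records affected: 529 + (4 × 50) = 729
  - Unaffected records: 1521
  - Sum after Rule 1: 2250
Step 2: Apply Rule 2 - Multiply all by 0.9
  - 2250 × 0.9 = 2025.0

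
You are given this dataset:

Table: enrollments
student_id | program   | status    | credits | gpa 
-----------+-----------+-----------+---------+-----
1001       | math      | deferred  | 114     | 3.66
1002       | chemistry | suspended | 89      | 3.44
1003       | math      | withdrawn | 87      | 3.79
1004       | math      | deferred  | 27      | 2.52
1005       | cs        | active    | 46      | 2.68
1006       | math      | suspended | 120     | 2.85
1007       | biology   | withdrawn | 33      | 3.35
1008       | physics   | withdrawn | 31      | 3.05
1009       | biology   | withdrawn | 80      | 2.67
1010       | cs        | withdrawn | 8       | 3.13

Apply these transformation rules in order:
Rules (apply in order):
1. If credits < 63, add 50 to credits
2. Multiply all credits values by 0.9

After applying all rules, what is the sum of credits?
796.5

Step 1: Apply Rule 1 - Add 50 to records with credits < 63
  - 5 records affected: 145 + (5 × 50) = 395
  - Unaffected records: 490
  - Sum after Rule 1: 885
Step 2: Apply Rule 2 - Multiply all by 0.9
  - 885 × 0.9 = 796.5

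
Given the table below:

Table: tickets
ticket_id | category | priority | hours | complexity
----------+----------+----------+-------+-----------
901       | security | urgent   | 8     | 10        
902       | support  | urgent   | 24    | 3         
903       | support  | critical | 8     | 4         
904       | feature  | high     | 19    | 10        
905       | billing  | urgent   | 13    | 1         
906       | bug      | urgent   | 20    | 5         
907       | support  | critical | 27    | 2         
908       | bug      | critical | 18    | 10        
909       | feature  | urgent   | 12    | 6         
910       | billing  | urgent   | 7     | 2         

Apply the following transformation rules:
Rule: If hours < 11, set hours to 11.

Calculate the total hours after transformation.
166

Step 1: 3 records have hours < 11
Step 2: These records originally summed to 23
Step 3: After setting to minimum: 3 × 11 = 33
Step 4: Unaffected records sum: 133
Step 5: Final sum = 33 + 133 = 166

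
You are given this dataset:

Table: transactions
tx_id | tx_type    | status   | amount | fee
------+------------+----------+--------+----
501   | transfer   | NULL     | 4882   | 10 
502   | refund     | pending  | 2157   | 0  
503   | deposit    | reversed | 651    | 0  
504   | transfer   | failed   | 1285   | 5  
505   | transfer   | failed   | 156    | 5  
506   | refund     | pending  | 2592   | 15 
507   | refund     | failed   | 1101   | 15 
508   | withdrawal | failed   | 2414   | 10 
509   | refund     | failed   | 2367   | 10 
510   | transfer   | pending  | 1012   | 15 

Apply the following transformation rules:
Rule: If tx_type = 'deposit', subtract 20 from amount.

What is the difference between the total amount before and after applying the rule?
20

Step 1: Original sum of amount = 18617
Step 2: 1 records have tx_type = 'deposit'
Step 3: Each affected record changes by -20
Step 4: Total change = 1 × -20 = -20
Step 5: New sum = 18617 + -20 = 18597
Step 6: Difference = |18597 - 18617| = 20
        (Sum decreased by 20)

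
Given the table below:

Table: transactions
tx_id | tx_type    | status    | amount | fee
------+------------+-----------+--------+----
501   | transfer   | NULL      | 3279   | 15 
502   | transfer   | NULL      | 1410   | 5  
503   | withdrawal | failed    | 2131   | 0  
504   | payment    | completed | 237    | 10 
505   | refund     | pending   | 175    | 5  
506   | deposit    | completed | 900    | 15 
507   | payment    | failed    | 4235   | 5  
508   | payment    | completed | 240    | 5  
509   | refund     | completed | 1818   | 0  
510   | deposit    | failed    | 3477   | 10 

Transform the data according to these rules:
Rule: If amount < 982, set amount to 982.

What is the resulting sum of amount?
20278

Step 1: 4 records have amount < 982
Step 2: These records originally summed to 1552
Step 3: After setting to minimum: 4 × 982 = 3928
Step 4: Unaffected records sum: 16350
Step 5: Final sum = 3928 + 16350 = 20278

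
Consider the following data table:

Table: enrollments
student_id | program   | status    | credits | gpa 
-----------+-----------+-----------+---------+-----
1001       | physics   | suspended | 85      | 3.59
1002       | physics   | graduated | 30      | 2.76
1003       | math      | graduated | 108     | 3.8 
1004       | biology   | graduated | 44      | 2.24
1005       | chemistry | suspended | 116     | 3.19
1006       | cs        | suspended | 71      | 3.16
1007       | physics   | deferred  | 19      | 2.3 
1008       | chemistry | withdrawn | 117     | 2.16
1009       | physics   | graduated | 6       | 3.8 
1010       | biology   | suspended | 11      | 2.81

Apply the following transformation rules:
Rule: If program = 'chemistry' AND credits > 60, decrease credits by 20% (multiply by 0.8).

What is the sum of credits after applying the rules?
560.4

Step 1: Find records where program = 'chemistry' AND credits > 60
Step 2: 2 records match, summing to 233
Step 3: After multiplier: 233 × 0.8 = 186.4
Step 4: Unaffected records sum: 374
Step 5: Final sum = 186.4 + 374 = 560.4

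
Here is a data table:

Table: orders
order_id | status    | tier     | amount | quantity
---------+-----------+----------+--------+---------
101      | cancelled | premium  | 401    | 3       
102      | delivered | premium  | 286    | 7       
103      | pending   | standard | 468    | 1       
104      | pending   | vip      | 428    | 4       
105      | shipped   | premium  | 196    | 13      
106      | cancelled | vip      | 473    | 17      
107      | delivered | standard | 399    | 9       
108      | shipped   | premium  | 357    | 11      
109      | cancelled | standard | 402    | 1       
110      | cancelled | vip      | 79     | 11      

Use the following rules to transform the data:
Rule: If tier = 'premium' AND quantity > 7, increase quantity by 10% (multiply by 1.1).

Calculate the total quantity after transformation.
79.4

Step 1: Find records where tier = 'premium' AND quantity > 7
Step 2: 2 records match, summing to 24
Step 3: After multiplier: 24 × 1.1 = 26.4
Step 4: Unaffected records sum: 53
Step 5: Final sum = 26.4 + 53 = 79.4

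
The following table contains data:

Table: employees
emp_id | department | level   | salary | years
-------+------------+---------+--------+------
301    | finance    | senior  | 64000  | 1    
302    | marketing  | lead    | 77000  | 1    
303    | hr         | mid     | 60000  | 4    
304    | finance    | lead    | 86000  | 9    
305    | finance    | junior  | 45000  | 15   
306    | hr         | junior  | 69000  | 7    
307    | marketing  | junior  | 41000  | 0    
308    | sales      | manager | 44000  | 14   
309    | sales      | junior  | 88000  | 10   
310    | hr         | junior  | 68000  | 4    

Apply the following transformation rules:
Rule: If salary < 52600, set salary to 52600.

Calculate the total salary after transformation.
669800

Step 1: 3 records have salary < 52600
Step 2: These records originally summed to 130000
Step 3: After setting to minimum: 3 × 52600 = 157800
Step 4: Unaffected records sum: 512000
Step 5: Final sum = 157800 + 512000 = 669800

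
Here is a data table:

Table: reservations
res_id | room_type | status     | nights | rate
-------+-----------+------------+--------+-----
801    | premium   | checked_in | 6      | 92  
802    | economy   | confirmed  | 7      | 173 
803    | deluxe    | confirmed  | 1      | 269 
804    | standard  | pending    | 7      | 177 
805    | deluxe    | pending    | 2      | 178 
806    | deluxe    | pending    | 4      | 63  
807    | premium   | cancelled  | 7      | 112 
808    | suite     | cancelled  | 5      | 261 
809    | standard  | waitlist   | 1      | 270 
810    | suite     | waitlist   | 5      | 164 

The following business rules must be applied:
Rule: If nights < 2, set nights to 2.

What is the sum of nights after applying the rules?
47

Step 1: 2 records have nights < 2
Step 2: These records originally summed to 2
Step 3: After setting to minimum: 2 × 2 = 4
Step 4: Unaffected records sum: 43
Step 5: Final sum = 4 + 43 = 47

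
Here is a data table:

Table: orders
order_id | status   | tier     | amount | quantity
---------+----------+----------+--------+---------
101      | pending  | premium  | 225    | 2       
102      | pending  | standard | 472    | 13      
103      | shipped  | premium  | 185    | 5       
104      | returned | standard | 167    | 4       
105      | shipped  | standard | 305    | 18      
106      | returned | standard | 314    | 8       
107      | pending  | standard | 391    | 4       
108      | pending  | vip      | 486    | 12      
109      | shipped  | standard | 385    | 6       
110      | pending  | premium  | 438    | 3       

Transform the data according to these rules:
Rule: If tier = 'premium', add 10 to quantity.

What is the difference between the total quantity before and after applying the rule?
30

Step 1: Original sum of quantity = 75
Step 2: 3 records have tier = 'premium'
Step 3: Each affected record changes by 10
Step 4: Total change = 3 × 10 = 30
Step 5: New sum = 75 + 30 = 105
Step 6: Difference = |105 - 75| = 30
        (Sum increased by 30)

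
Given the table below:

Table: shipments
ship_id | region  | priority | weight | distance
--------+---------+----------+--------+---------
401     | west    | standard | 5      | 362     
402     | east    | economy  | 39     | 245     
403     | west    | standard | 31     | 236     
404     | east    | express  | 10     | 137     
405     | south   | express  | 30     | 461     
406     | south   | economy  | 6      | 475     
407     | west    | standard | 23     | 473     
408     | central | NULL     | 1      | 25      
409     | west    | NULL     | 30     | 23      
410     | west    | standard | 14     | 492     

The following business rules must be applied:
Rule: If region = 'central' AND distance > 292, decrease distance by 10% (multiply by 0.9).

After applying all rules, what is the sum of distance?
2929

Step 1: Find records where region = 'central' AND distance > 292
Step 2: 0 records match, summing to 0
Step 3: After multiplier: 0 × 0.9 = 0.0
Step 4: Unaffected records sum: 2929
Step 5: Final sum = 0.0 + 2929 = 2929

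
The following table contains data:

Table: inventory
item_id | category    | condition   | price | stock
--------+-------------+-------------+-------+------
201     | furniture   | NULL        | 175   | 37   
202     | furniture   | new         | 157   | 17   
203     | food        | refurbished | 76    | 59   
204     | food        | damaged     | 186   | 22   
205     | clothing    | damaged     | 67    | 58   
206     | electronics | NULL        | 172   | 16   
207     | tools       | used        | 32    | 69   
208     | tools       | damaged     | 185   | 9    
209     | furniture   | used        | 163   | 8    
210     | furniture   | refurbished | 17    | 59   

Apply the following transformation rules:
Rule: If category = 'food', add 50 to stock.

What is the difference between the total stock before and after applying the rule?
100

Step 1: Original sum of stock = 354
Step 2: 2 records have category = 'food'
Step 3: Each affected record changes by 50
Step 4: Total change = 2 × 50 = 100
Step 5: New sum = 354 + 100 = 454
Step 6: Difference = |454 - 354| = 100
        (Sum increased by 100)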